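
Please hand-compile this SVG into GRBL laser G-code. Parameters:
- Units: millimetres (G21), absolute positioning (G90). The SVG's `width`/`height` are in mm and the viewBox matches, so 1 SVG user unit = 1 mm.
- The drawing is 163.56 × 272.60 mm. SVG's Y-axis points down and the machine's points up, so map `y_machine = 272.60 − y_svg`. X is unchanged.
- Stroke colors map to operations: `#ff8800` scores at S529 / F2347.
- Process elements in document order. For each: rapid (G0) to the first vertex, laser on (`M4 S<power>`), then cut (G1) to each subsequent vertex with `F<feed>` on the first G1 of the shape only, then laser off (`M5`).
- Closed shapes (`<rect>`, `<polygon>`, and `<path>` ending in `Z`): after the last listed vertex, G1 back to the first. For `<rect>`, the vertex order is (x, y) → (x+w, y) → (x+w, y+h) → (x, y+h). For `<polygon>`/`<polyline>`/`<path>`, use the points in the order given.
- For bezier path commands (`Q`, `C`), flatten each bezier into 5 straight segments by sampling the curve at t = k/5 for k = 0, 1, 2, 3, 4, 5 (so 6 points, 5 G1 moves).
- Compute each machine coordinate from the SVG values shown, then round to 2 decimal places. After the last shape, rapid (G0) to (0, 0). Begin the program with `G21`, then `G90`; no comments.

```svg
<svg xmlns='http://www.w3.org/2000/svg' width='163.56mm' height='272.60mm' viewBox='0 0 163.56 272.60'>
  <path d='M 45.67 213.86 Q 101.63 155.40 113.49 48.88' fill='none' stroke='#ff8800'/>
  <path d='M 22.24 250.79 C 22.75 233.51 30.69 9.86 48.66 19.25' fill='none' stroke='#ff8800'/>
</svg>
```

G21
G90
G0 X45.67 Y58.74
M4 S529
G1 X66.29 Y84.05 F2347
G1 X83.38 Y113.20
G1 X96.95 Y146.19
G1 X106.98 Y183.03
G1 X113.49 Y223.72
M5
G0 X22.24 Y21.81
M4 S529
G1 X23.46 Y53.43 F2347
G1 X26.58 Y113.48
G1 X31.74 Y180.88
G1 X39.06 Y234.53
G1 X48.66 Y253.35
M5
G0 X0.00 Y0.00

Since the viewBox matches the mm dimensions, user units are millimetres directly. The only transform is the Y-flip y_m = 272.60 − y_svg.

Shape 1 is a quadratic bezier drawn with `<path>`. Its stroke #ff8800 means score at S529, F2347. After flipping Y the toolpath is (45.67,58.74) → (66.29,84.05) → (83.38,113.20) → (96.95,146.19) → (106.98,183.03) → (113.49,223.72).

Shape 2 is a cubic bezier drawn with `<path>`. Its stroke #ff8800 means score at S529, F2347. After flipping Y the toolpath is (22.24,21.81) → (23.46,53.43) → (26.58,113.48) → (31.74,180.88) → (39.06,234.53) → (48.66,253.35).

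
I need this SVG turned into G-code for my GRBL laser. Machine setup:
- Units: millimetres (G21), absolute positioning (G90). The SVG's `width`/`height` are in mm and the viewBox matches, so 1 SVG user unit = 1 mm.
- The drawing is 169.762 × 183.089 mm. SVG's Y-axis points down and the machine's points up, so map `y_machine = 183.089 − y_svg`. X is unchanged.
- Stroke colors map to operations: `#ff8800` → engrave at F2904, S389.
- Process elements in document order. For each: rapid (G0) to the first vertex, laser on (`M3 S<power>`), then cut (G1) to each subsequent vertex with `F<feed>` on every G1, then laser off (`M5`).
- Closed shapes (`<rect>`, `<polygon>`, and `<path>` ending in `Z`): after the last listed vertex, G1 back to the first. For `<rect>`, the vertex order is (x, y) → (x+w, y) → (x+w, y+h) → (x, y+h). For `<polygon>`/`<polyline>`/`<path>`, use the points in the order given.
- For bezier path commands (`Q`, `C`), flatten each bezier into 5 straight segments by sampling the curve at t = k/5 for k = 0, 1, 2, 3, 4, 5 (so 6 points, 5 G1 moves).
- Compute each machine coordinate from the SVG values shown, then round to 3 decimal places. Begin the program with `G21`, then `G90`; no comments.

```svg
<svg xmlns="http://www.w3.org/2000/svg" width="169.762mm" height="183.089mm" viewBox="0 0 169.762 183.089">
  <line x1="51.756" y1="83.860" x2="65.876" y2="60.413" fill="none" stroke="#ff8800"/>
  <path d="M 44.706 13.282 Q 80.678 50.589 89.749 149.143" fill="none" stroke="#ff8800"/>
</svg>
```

G21
G90
G0 X51.756 Y99.229
M3 S389
G1 X65.876 Y122.676 F2904
M5
G0 X44.706 Y169.807
M3 S389
G1 X58.019 Y152.434 F2904
G1 X69.179 Y130.162 F2904
G1 X78.188 Y102.990 F2904
G1 X85.045 Y70.918 F2904
G1 X89.749 Y33.946 F2904
M5

Since the viewBox matches the mm dimensions, user units are millimetres directly. The only transform is the Y-flip y_m = 183.089 − y_svg.

Shape 1 is a line segment drawn with `<line>`. Its stroke #ff8800 means engrave at S389, F2904. After flipping Y the toolpath is (51.756,99.229) → (65.876,122.676).

Shape 2 is a quadratic bezier drawn with `<path>`. Its stroke #ff8800 means engrave at S389, F2904. After flipping Y the toolpath is (44.706,169.807) → (58.019,152.434) → (69.179,130.162) → (78.188,102.990) → (85.045,70.918) → (89.749,33.946).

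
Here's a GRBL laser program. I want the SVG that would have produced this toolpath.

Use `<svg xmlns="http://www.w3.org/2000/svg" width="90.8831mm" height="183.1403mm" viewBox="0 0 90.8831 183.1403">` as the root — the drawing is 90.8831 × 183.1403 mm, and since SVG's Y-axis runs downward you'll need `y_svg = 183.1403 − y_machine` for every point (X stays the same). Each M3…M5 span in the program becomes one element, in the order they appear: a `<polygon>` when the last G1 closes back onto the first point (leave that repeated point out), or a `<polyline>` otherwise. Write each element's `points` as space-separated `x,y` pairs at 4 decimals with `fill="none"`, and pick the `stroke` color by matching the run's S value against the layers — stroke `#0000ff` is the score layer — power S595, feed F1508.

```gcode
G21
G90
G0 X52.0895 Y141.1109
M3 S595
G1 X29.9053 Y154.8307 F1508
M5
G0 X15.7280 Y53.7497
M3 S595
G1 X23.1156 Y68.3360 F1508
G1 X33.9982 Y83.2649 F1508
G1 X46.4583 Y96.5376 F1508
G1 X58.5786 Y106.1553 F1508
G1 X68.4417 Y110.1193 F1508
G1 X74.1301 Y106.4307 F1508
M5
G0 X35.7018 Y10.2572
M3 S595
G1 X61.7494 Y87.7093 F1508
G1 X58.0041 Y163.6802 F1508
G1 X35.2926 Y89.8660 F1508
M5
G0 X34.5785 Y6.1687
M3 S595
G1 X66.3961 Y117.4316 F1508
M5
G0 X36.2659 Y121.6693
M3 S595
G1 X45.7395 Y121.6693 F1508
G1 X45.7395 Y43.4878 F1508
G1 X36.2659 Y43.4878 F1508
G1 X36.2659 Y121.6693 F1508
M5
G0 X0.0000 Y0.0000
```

Each laser-on run becomes one SVG element. Flip Y back into SVG space with y_svg = 183.1403 − y_machine. Every run uses S595, so all elements get stroke `#0000ff` (score).

Run 1: The run is open, so emit a `<polyline>` with points (Y-flipped): 52.0895,42.0294 29.9053,28.3096.

Run 2: The run is open, so emit a `<polyline>` with points (Y-flipped): 15.7280,129.3906 23.1156,114.8043 33.9982,99.8754 46.4583,86.6027 58.5786,76.9850 68.4417,73.0210 74.1301,76.7096.

Run 3: The run is open, so emit a `<polyline>` with points (Y-flipped): 35.7018,172.8831 61.7494,95.4310 58.0041,19.4601 35.2926,93.2743.

Run 4: The run is open, so emit a `<polyline>` with points (Y-flipped): 34.5785,176.9716 66.3961,65.7087.

Run 5: The run returns to its start, so emit a `<polygon>` with points (Y-flipped): 36.2659,61.4710 45.7395,61.4710 45.7395,139.6525 36.2659,139.6525.

<svg xmlns="http://www.w3.org/2000/svg" width="90.8831mm" height="183.1403mm" viewBox="0 0 90.8831 183.1403">
  <polyline points="52.0895,42.0294 29.9053,28.3096" fill="none" stroke="#0000ff"/>
  <polyline points="15.7280,129.3906 23.1156,114.8043 33.9982,99.8754 46.4583,86.6027 58.5786,76.9850 68.4417,73.0210 74.1301,76.7096" fill="none" stroke="#0000ff"/>
  <polyline points="35.7018,172.8831 61.7494,95.4310 58.0041,19.4601 35.2926,93.2743" fill="none" stroke="#0000ff"/>
  <polyline points="34.5785,176.9716 66.3961,65.7087" fill="none" stroke="#0000ff"/>
  <polygon points="36.2659,61.4710 45.7395,61.4710 45.7395,139.6525 36.2659,139.6525" fill="none" stroke="#0000ff"/>
</svg>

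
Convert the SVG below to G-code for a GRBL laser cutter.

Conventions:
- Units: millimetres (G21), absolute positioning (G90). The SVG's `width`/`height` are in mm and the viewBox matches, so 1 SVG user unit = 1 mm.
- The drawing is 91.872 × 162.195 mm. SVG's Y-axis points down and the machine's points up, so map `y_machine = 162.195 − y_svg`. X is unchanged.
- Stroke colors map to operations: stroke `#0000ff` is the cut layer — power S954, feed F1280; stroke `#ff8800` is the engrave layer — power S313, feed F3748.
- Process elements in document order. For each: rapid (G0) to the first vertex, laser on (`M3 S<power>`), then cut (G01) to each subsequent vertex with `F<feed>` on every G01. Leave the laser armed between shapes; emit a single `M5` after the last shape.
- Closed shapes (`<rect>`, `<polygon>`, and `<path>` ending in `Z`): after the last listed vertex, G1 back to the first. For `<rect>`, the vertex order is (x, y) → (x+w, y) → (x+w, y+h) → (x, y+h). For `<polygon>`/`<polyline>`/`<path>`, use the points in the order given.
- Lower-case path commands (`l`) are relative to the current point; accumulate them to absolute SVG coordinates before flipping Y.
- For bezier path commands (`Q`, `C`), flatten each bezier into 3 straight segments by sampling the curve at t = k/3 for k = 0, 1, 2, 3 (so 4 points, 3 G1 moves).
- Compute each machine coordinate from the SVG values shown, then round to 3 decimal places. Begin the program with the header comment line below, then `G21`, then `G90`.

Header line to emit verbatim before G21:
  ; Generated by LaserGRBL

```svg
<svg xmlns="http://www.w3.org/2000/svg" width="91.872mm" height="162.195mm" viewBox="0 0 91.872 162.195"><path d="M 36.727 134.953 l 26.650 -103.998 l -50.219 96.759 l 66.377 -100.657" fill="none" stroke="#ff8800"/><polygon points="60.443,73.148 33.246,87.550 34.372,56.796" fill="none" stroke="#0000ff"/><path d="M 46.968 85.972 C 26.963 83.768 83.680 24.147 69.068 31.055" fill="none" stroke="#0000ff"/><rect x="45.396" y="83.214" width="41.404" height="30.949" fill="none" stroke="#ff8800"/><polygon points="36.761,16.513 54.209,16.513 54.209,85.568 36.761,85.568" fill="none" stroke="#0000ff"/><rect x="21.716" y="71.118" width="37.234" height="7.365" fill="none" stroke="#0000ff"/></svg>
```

; Generated by LaserGRBL
G21
G90
G0 X36.727 Y27.242
M3 S313
G01 X63.377 Y131.240 F3748
G01 X13.158 Y34.481 F3748
G01 X79.535 Y135.138 F3748
G0 X60.443 Y89.047
M3 S954
G01 X33.246 Y74.645 F1280
G01 X34.372 Y105.399 F1280
G01 X60.443 Y89.047 F1280
G0 X46.968 Y76.223
M3 S954
G01 X47.054 Y92.975 F1280
G01 X65.387 Y120.462 F1280
G01 X69.068 Y131.140 F1280
G0 X45.396 Y78.981
M3 S313
G01 X86.800 Y78.981 F3748
G01 X86.800 Y48.032 F3748
G01 X45.396 Y48.032 F3748
G01 X45.396 Y78.981 F3748
G0 X36.761 Y145.682
M3 S954
G01 X54.209 Y145.682 F1280
G01 X54.209 Y76.627 F1280
G01 X36.761 Y76.627 F1280
G01 X36.761 Y145.682 F1280
G0 X21.716 Y91.077
M3 S954
G01 X58.950 Y91.077 F1280
G01 X58.950 Y83.712 F1280
G01 X21.716 Y83.712 F1280
G01 X21.716 Y91.077 F1280
M5

1 u = 1 mm; y_m = 162.195 − y.

[1] `<path>` open polyline, #ff8800→engrave S313 F3748: (36.727,27.242) → (63.377,131.240) → (13.158,34.481) → (79.535,135.138)

[2] `<polygon>` regular polygon, #0000ff→cut S954 F1280: (60.443,89.047) → (33.246,74.645) → (34.372,105.399) → (60.443,89.047) (closed)

[3] `<path>` cubic bezier, #0000ff→cut S954 F1280: (46.968,76.223) → (47.054,92.975) → (65.387,120.462) → (69.068,131.140)

[4] `<rect>` rectangle, #ff8800→engrave S313 F3748: (45.396,78.981) → (86.800,78.981) → (86.800,48.032) → (45.396,48.032) → (45.396,78.981) (closed)

[5] `<polygon>` rectangle, #0000ff→cut S954 F1280: (36.761,145.682) → (54.209,145.682) → (54.209,76.627) → (36.761,76.627) → (36.761,145.682) (closed)

[6] `<rect>` rectangle, #0000ff→cut S954 F1280: (21.716,91.077) → (58.950,91.077) → (58.950,83.712) → (21.716,83.712) → (21.716,91.077) (closed)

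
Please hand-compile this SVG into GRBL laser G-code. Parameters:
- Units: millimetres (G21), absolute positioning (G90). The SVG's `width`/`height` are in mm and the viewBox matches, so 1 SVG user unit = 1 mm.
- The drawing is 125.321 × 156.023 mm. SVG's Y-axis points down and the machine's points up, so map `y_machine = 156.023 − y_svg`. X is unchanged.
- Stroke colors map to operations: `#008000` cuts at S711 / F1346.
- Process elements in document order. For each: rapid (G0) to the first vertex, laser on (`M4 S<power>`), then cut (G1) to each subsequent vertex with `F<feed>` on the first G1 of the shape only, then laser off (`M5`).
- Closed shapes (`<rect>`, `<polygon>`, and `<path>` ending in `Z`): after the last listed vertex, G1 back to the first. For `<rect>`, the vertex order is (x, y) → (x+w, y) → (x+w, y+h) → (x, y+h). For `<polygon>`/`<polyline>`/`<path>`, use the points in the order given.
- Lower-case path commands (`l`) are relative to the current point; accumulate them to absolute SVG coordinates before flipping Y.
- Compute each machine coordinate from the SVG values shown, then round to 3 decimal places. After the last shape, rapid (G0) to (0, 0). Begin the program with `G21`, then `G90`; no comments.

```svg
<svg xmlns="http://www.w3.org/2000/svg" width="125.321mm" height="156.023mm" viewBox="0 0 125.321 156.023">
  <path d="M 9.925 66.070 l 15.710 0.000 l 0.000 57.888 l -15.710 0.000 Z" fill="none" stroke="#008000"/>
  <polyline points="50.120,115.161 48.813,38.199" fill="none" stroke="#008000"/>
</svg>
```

1 u = 1 mm; y_m = 156.023 − y.

[1] `<path>` rectangle, #008000→cut S711 F1346: (9.925,89.953) → (25.635,89.953) → (25.635,32.065) → (9.925,32.065) → (9.925,89.953) (closed)

[2] `<polyline>` line segment, #008000→cut S711 F1346: (50.120,40.862) → (48.813,117.824)

G21
G90
G0 X9.925 Y89.953
M4 S711
G1 X25.635 Y89.953 F1346
G1 X25.635 Y32.065
G1 X9.925 Y32.065
G1 X9.925 Y89.953
M5
G0 X50.120 Y40.862
M4 S711
G1 X48.813 Y117.824 F1346
M5
G0 X0.000 Y0.000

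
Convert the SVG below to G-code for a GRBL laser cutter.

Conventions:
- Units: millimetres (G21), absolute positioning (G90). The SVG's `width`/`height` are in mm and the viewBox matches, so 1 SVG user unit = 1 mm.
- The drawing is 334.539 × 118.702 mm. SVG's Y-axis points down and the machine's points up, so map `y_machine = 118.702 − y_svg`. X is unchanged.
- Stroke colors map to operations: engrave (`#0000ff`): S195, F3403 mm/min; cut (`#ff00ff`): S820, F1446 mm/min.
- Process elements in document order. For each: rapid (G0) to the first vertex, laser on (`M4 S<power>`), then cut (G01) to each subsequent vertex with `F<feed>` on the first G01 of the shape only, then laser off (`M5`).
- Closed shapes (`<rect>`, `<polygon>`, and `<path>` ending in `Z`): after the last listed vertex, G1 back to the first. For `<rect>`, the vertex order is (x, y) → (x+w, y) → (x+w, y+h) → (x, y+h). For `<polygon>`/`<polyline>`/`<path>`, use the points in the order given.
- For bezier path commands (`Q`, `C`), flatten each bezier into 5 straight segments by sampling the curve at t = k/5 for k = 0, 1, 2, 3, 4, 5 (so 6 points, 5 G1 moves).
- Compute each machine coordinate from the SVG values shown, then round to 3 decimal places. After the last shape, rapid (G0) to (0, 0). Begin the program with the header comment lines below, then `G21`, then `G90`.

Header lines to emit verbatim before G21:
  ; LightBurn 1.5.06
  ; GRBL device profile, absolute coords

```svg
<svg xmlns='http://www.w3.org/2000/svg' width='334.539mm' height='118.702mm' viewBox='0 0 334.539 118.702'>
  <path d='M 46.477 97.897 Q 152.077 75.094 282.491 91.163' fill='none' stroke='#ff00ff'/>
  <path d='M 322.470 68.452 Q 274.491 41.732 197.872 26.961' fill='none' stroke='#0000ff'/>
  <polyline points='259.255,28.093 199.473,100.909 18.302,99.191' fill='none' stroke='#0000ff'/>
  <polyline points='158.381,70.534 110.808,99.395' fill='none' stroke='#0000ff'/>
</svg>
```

Since the viewBox matches the mm dimensions, user units are millimetres directly. The only transform is the Y-flip y_m = 118.702 − y_svg.

Shape 1 is a quadratic bezier drawn with `<path>`. Its stroke #ff00ff means cut at S820, F1446. After flipping Y the toolpath is (46.477,20.805) → (89.710,28.371) → (134.927,32.828) → (182.130,34.175) → (231.318,32.412) → (282.491,27.539).

Shape 2 is a quadratic bezier drawn with `<path>`. Its stroke #0000ff means engrave at S195, F3403. After flipping Y the toolpath is (322.470,50.250) → (302.133,60.460) → (279.504,69.714) → (254.585,78.012) → (227.374,85.355) → (197.872,91.741).

Shape 3 is a open polyline drawn with `<polyline>`. Its stroke #0000ff means engrave at S195, F3403. After flipping Y the toolpath is (259.255,90.609) → (199.473,17.793) → (18.302,19.511).

Shape 4 is a line segment drawn with `<polyline>`. Its stroke #0000ff means engrave at S195, F3403. After flipping Y the toolpath is (158.381,48.168) → (110.808,19.307).

; LightBurn 1.5.06
; GRBL device profile, absolute coords
G21
G90
G0 X46.477 Y20.805
M4 S820
G01 X89.710 Y28.371 F1446
G01 X134.927 Y32.828
G01 X182.130 Y34.175
G01 X231.318 Y32.412
G01 X282.491 Y27.539
M5
G0 X322.470 Y50.250
M4 S195
G01 X302.133 Y60.460 F3403
G01 X279.504 Y69.714
G01 X254.585 Y78.012
G01 X227.374 Y85.355
G01 X197.872 Y91.741
M5
G0 X259.255 Y90.609
M4 S195
G01 X199.473 Y17.793 F3403
G01 X18.302 Y19.511
M5
G0 X158.381 Y48.168
M4 S195
G01 X110.808 Y19.307 F3403
M5
G0 X0.000 Y0.000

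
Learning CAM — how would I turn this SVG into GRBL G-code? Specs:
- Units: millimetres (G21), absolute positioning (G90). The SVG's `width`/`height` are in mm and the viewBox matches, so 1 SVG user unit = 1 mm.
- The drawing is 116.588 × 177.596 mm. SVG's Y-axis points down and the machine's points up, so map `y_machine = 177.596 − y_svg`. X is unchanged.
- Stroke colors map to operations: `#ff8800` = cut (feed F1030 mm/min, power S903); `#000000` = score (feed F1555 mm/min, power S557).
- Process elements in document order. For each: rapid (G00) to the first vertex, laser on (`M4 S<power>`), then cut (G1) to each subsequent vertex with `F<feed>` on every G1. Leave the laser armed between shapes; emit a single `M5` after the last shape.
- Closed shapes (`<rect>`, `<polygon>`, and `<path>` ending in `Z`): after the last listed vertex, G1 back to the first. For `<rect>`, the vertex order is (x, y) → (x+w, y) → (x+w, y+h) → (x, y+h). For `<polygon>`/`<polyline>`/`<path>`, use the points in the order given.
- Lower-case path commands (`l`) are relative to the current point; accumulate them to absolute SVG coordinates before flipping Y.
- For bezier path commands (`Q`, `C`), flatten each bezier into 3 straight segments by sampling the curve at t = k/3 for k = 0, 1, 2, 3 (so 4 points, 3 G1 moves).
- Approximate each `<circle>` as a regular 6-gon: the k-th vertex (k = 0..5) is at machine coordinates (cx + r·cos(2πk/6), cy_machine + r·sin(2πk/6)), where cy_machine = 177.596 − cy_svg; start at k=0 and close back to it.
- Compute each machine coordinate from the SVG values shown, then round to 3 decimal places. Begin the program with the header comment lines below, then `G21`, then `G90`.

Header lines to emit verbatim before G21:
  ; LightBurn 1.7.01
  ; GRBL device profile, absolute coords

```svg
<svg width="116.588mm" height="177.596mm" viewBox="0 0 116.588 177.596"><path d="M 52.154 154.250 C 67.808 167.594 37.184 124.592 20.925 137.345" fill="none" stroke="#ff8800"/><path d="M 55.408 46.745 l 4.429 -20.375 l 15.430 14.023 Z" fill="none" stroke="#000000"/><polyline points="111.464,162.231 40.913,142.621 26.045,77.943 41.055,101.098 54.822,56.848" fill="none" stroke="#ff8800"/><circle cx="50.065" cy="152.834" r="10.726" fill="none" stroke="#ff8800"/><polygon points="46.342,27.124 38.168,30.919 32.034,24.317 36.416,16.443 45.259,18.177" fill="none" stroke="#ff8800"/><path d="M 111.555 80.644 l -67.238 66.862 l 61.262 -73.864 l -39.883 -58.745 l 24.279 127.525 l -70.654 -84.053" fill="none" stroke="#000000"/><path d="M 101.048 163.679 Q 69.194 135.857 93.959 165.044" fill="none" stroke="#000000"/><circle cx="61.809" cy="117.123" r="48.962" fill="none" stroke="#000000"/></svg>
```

Since the viewBox matches the mm dimensions, user units are millimetres directly. The only transform is the Y-flip y_m = 177.596 − y_svg.

Shape 1 is a cubic bezier drawn with `<path>`. Its stroke #ff8800 means cut at S903, F1030. After flipping Y the toolpath is (52.154,23.346) → (54.628,24.632) → (39.726,38.571) → (20.925,40.251).

Shape 2 is a regular polygon drawn with `<path>`. Its stroke #000000 means score at S557, F1555. After flipping Y the toolpath is (55.408,130.851) → (59.837,151.226) → (75.267,137.203) → (55.408,130.851), returning to the start.

Shape 3 is a open polyline drawn with `<polyline>`. Its stroke #ff8800 means cut at S903, F1030. After flipping Y the toolpath is (111.464,15.365) → (40.913,34.975) → (26.045,99.653) → (41.055,76.498) → (54.822,120.748).

Shape 4 is a circle drawn with `<circle>`. Its stroke #ff8800 means cut at S903, F1030. After flipping Y the toolpath is (60.791,24.762) → (55.428,34.051) → (44.702,34.051) → (39.339,24.762) → (44.702,15.473) → (55.428,15.473) → (60.791,24.762), returning to the start.

Shape 5 is a regular polygon drawn with `<polygon>`. Its stroke #ff8800 means cut at S903, F1030. After flipping Y the toolpath is (46.342,150.472) → (38.168,146.677) → (32.034,153.279) → (36.416,161.153) → (45.259,159.419) → (46.342,150.472), returning to the start.

Shape 6 is a open polyline drawn with `<path>`. Its stroke #000000 means score at S557, F1555. After flipping Y the toolpath is (111.555,96.952) → (44.317,30.090) → (105.579,103.954) → (65.696,162.699) → (89.975,35.174) → (19.321,119.227).

Shape 7 is a quadratic bezier drawn with `<path>`. Its stroke #000000 means score at S557, F1555. After flipping Y the toolpath is (101.048,13.917) → (86.103,26.131) → (83.740,25.676) → (93.959,12.552).

Shape 8 is a circle drawn with `<circle>`. Its stroke #000000 means score at S557, F1555. After flipping Y the toolpath is (110.771,60.473) → (86.290,102.875) → (37.328,102.875) → (12.847,60.473) → (37.328,18.071) → (86.290,18.071) → (110.771,60.473), returning to the start.

; LightBurn 1.7.01
; GRBL device profile, absolute coords
G21
G90
G00 X52.154 Y23.346
M4 S903
G1 X54.628 Y24.632 F1030
G1 X39.726 Y38.571 F1030
G1 X20.925 Y40.251 F1030
G00 X55.408 Y130.851
M4 S557
G1 X59.837 Y151.226 F1555
G1 X75.267 Y137.203 F1555
G1 X55.408 Y130.851 F1555
G00 X111.464 Y15.365
M4 S903
G1 X40.913 Y34.975 F1030
G1 X26.045 Y99.653 F1030
G1 X41.055 Y76.498 F1030
G1 X54.822 Y120.748 F1030
G00 X60.791 Y24.762
M4 S903
G1 X55.428 Y34.051 F1030
G1 X44.702 Y34.051 F1030
G1 X39.339 Y24.762 F1030
G1 X44.702 Y15.473 F1030
G1 X55.428 Y15.473 F1030
G1 X60.791 Y24.762 F1030
G00 X46.342 Y150.472
M4 S903
G1 X38.168 Y146.677 F1030
G1 X32.034 Y153.279 F1030
G1 X36.416 Y161.153 F1030
G1 X45.259 Y159.419 F1030
G1 X46.342 Y150.472 F1030
G00 X111.555 Y96.952
M4 S557
G1 X44.317 Y30.090 F1555
G1 X105.579 Y103.954 F1555
G1 X65.696 Y162.699 F1555
G1 X89.975 Y35.174 F1555
G1 X19.321 Y119.227 F1555
G00 X101.048 Y13.917
M4 S557
G1 X86.103 Y26.131 F1555
G1 X83.740 Y25.676 F1555
G1 X93.959 Y12.552 F1555
G00 X110.771 Y60.473
M4 S557
G1 X86.290 Y102.875 F1555
G1 X37.328 Y102.875 F1555
G1 X12.847 Y60.473 F1555
G1 X37.328 Y18.071 F1555
G1 X86.290 Y18.071 F1555
G1 X110.771 Y60.473 F1555
M5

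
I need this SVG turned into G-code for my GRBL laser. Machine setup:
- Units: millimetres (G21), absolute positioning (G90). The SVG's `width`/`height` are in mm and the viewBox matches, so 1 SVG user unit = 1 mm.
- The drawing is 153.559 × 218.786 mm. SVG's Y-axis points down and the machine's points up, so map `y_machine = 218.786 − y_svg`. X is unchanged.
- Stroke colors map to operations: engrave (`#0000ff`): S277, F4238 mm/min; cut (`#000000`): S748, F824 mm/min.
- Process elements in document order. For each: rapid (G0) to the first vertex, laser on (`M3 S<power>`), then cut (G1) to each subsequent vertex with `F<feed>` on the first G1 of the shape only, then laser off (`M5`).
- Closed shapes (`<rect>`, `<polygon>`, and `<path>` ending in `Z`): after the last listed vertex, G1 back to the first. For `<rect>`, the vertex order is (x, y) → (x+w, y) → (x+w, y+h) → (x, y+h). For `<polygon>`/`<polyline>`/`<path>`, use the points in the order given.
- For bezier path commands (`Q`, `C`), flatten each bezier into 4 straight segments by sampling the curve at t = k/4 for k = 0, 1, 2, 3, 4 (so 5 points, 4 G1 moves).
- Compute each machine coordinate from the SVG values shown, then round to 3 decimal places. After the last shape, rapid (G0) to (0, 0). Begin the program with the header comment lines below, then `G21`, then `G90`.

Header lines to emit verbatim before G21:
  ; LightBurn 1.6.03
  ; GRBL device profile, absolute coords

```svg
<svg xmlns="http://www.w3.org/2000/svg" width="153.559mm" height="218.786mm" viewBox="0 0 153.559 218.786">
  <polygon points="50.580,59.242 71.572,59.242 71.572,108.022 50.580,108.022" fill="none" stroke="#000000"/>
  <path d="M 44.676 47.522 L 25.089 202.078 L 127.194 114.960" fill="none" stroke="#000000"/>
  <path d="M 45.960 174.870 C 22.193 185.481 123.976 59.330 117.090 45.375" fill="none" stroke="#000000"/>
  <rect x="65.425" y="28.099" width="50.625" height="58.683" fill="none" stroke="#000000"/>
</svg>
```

1 u = 1 mm; y_m = 218.786 − y.

[1] `<polygon>` rectangle, #000000→cut S748 F824: (50.580,159.544) → (71.572,159.544) → (71.572,110.764) → (50.580,110.764) → (50.580,159.544) (closed)

[2] `<path>` open polyline, #000000→cut S748 F824: (44.676,171.264) → (25.089,16.708) → (127.194,103.826)

[3] `<path>` cubic bezier, #000000→cut S748 F824: (45.960,43.916) → (48.016,57.711) → (75.195,99.451) → (105.539,145.798) → (117.090,173.411)

[4] `<rect>` rectangle, #000000→cut S748 F824: (65.425,190.687) → (116.050,190.687) → (116.050,132.004) → (65.425,132.004) → (65.425,190.687) (closed)

; LightBurn 1.6.03
; GRBL device profile, absolute coords
G21
G90
G0 X50.580 Y159.544
M3 S748
G1 X71.572 Y159.544 F824
G1 X71.572 Y110.764
G1 X50.580 Y110.764
G1 X50.580 Y159.544
M5
G0 X44.676 Y171.264
M3 S748
G1 X25.089 Y16.708 F824
G1 X127.194 Y103.826
M5
G0 X45.960 Y43.916
M3 S748
G1 X48.016 Y57.711 F824
G1 X75.195 Y99.451
G1 X105.539 Y145.798
G1 X117.090 Y173.411
M5
G0 X65.425 Y190.687
M3 S748
G1 X116.050 Y190.687 F824
G1 X116.050 Y132.004
G1 X65.425 Y132.004
G1 X65.425 Y190.687
M5
G0 X0.000 Y0.000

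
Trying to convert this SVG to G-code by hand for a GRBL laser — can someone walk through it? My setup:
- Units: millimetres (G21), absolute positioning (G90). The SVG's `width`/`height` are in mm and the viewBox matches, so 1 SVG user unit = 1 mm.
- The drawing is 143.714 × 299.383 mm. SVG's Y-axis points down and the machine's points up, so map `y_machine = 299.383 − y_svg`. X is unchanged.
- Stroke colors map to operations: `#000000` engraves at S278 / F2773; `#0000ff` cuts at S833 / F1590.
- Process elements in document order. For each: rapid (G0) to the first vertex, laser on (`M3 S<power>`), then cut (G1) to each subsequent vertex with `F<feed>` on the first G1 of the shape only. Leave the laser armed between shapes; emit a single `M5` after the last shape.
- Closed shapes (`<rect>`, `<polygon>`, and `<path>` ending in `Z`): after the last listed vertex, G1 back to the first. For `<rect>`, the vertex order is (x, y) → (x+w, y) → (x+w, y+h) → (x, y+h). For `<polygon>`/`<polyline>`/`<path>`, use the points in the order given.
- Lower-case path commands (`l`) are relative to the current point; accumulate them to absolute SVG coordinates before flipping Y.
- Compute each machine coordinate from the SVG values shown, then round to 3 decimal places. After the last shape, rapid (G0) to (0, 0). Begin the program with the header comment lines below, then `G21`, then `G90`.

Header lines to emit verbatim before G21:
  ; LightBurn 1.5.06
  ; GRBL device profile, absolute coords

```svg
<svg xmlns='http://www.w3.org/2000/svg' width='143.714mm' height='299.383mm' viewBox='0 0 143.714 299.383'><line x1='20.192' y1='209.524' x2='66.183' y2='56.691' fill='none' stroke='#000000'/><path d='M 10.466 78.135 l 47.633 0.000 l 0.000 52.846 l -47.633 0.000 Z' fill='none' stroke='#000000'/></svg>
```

viewBox `0 0 143.714 299.383` with mm width/height → 1 unit = 1 mm. Flip: y_m = 299.383 − y_svg.

**Shape 1** — `<line>` line segment, stroke `#000000` → engrave (S278, F2773). Machine vertices: (20.192,89.859) → (66.183,242.692). Open path.

**Shape 2** — `<path>` rectangle, stroke `#000000` → engrave (S278, F2773). Machine vertices: (10.466,221.248) → (58.099,221.248) → (58.099,168.402) → (10.466,168.402) → (10.466,221.248). Closed: final G1 returns to the first vertex.

; LightBurn 1.5.06
; GRBL device profile, absolute coords
G21
G90
G0 X20.192 Y89.859
M3 S278
G1 X66.183 Y242.692 F2773
G0 X10.466 Y221.248
M3 S278
G1 X58.099 Y221.248 F2773
G1 X58.099 Y168.402
G1 X10.466 Y168.402
G1 X10.466 Y221.248
M5
G0 X0.000 Y0.000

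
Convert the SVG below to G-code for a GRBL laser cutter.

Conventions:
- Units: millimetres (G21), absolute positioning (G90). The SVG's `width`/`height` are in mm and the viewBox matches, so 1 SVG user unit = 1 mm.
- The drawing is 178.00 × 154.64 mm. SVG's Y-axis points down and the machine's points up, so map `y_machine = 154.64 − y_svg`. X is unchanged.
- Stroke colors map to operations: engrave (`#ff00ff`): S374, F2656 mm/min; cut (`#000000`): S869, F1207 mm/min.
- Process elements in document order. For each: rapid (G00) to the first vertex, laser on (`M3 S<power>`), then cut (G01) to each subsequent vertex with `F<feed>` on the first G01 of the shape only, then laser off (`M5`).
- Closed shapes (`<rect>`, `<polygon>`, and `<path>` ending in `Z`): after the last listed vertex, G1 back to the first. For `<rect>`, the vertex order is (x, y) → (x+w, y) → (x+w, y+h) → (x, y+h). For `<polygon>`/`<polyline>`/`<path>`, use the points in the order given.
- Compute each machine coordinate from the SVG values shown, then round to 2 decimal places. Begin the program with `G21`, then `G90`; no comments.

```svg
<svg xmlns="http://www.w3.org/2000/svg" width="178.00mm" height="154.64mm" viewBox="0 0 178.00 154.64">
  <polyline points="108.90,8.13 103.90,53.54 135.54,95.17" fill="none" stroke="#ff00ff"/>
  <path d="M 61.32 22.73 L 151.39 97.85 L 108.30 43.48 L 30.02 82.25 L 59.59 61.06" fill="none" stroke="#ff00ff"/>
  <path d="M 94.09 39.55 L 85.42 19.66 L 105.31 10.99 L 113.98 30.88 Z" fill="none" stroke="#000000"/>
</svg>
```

G21
G90
G00 X108.90 Y146.51
M3 S374
G01 X103.90 Y101.10 F2656
G01 X135.54 Y59.47
M5
G00 X61.32 Y131.91
M3 S374
G01 X151.39 Y56.79 F2656
G01 X108.30 Y111.16
G01 X30.02 Y72.39
G01 X59.59 Y93.58
M5
G00 X94.09 Y115.09
M3 S869
G01 X85.42 Y134.98 F1207
G01 X105.31 Y143.65
G01 X113.98 Y123.76
G01 X94.09 Y115.09
M5

1 u = 1 mm; y_m = 154.64 − y.

[1] `<polyline>` open polyline, #ff00ff→engrave S374 F2656: (108.90,146.51) → (103.90,101.10) → (135.54,59.47)

[2] `<path>` open polyline, #ff00ff→engrave S374 F2656: (61.32,131.91) → (151.39,56.79) → (108.30,111.16) → (30.02,72.39) → (59.59,93.58)

[3] `<path>` regular polygon, #000000→cut S869 F1207: (94.09,115.09) → (85.42,134.98) → (105.31,143.65) → (113.98,123.76) → (94.09,115.09) (closed)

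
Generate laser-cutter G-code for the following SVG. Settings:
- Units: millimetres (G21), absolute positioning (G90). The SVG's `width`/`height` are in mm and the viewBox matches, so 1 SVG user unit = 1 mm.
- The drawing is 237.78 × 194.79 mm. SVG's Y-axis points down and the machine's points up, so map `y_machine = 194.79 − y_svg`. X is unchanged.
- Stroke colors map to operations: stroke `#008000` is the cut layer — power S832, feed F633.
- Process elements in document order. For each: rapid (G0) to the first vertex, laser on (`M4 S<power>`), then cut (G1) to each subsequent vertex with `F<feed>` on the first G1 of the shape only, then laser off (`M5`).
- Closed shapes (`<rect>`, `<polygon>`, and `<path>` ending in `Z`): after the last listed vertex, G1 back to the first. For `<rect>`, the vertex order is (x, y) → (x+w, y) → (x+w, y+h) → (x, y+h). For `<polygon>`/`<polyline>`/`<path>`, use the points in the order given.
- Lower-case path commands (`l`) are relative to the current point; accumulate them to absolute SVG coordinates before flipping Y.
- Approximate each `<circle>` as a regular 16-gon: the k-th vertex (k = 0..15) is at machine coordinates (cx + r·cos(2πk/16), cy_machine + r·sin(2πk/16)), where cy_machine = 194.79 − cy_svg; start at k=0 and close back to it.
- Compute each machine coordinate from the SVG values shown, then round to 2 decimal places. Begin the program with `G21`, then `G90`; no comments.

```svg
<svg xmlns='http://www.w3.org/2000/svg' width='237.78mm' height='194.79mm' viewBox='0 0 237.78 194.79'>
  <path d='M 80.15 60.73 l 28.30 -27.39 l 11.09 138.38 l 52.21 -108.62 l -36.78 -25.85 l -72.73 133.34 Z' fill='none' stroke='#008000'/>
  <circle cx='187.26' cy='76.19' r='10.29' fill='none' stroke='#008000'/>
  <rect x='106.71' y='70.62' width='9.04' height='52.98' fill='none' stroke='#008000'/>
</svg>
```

G21
G90
G0 X80.15 Y134.06
M4 S832
G1 X108.45 Y161.45 F633
G1 X119.54 Y23.07
G1 X171.75 Y131.69
G1 X134.97 Y157.54
G1 X62.24 Y24.20
G1 X80.15 Y134.06
M5
G0 X197.55 Y118.60
M4 S832
G1 X196.77 Y122.54 F633
G1 X194.54 Y125.88
G1 X191.20 Y128.11
G1 X187.26 Y128.89
G1 X183.32 Y128.11
G1 X179.98 Y125.88
G1 X177.75 Y122.54
G1 X176.97 Y118.60
G1 X177.75 Y114.66
G1 X179.98 Y111.32
G1 X183.32 Y109.09
G1 X187.26 Y108.31
G1 X191.20 Y109.09
G1 X194.54 Y111.32
G1 X196.77 Y114.66
G1 X197.55 Y118.60
M5
G0 X106.71 Y124.17
M4 S832
G1 X115.75 Y124.17 F633
G1 X115.75 Y71.19
G1 X106.71 Y71.19
G1 X106.71 Y124.17
M5

1 u = 1 mm; y_m = 194.79 − y.

[1] `<path>` closed polygon, #008000→cut S832 F633: (80.15,134.06) → (108.45,161.45) → (119.54,23.07) → (171.75,131.69) → (134.97,157.54) → (62.24,24.20) → (80.15,134.06) (closed)

[2] `<circle>` circle, #008000→cut S832 F633: (197.55,118.60) → (196.77,122.54) → (194.54,125.88) → (191.20,128.11) → (187.26,128.89) → (183.32,128.11) → (179.98,125.88) → (177.75,122.54) → (176.97,118.60) → (177.75,114.66) → (179.98,111.32) → (183.32,109.09) → (187.26,108.31) → (191.20,109.09) → (194.54,111.32) → (196.77,114.66) → (197.55,118.60) (closed)

[3] `<rect>` rectangle, #008000→cut S832 F633: (106.71,124.17) → (115.75,124.17) → (115.75,71.19) → (106.71,71.19) → (106.71,124.17) (closed)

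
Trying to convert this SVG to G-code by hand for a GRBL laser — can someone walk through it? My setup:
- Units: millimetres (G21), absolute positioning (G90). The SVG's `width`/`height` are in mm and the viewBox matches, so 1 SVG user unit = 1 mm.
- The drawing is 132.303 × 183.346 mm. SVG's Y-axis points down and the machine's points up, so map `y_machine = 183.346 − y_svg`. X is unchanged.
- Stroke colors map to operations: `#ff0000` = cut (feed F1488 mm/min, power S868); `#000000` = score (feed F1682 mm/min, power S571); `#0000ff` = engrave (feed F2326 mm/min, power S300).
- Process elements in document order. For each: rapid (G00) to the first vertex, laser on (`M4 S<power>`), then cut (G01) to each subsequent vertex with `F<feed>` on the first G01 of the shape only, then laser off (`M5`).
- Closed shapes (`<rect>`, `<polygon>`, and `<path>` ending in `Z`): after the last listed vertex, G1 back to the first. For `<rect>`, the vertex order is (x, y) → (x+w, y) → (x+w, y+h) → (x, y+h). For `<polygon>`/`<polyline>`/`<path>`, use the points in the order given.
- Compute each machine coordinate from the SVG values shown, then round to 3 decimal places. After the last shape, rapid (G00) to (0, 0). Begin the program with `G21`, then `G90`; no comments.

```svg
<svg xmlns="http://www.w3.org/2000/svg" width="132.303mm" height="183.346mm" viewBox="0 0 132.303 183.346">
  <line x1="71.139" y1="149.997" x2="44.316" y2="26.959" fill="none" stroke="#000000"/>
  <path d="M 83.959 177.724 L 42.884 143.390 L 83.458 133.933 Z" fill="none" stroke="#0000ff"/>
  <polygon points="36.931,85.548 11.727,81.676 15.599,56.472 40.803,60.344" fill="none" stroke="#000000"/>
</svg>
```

1 u = 1 mm; y_m = 183.346 − y.

[1] `<line>` line segment, #000000→score S571 F1682: (71.139,33.349) → (44.316,156.387)

[2] `<path>` closed polygon, #0000ff→engrave S300 F2326: (83.959,5.622) → (42.884,39.956) → (83.458,49.413) → (83.959,5.622) (closed)

[3] `<polygon>` regular polygon, #000000→score S571 F1682: (36.931,97.798) → (11.727,101.670) → (15.599,126.874) → (40.803,123.002) → (36.931,97.798) (closed)

G21
G90
G00 X71.139 Y33.349
M4 S571
G01 X44.316 Y156.387 F1682
M5
G00 X83.959 Y5.622
M4 S300
G01 X42.884 Y39.956 F2326
G01 X83.458 Y49.413
G01 X83.959 Y5.622
M5
G00 X36.931 Y97.798
M4 S571
G01 X11.727 Y101.670 F1682
G01 X15.599 Y126.874
G01 X40.803 Y123.002
G01 X36.931 Y97.798
M5
G00 X0.000 Y0.000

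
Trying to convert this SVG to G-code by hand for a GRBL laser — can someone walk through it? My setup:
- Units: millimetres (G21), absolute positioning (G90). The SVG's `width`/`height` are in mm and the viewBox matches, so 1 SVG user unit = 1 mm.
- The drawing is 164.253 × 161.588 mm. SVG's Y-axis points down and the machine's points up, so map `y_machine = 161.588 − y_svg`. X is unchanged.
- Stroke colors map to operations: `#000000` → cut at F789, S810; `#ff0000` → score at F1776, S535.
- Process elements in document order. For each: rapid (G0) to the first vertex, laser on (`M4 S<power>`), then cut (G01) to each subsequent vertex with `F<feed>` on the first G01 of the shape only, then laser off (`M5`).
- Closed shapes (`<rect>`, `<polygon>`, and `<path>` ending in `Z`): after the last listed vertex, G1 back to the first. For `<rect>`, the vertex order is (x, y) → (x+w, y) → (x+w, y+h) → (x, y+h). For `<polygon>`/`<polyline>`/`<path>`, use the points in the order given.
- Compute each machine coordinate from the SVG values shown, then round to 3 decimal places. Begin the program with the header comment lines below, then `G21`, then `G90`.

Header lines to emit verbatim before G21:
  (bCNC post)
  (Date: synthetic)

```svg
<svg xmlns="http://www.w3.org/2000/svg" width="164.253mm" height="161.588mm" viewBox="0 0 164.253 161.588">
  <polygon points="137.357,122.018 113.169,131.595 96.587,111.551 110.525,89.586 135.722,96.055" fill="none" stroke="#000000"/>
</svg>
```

(bCNC post)
(Date: synthetic)
G21
G90
G0 X137.357 Y39.570
M4 S810
G01 X113.169 Y29.993 F789
G01 X96.587 Y50.037
G01 X110.525 Y72.002
G01 X135.722 Y65.533
G01 X137.357 Y39.570
M5

viewBox `0 0 164.253 161.588` with mm width/height → 1 unit = 1 mm. Flip: y_m = 161.588 − y_svg.

**Shape 1** — `<polygon>` regular polygon, stroke `#000000` → cut (S810, F789). Machine vertices: (137.357,39.570) → (113.169,29.993) → (96.587,50.037) → (110.525,72.002) → (135.722,65.533) → (137.357,39.570). Closed: final G1 returns to the first vertex.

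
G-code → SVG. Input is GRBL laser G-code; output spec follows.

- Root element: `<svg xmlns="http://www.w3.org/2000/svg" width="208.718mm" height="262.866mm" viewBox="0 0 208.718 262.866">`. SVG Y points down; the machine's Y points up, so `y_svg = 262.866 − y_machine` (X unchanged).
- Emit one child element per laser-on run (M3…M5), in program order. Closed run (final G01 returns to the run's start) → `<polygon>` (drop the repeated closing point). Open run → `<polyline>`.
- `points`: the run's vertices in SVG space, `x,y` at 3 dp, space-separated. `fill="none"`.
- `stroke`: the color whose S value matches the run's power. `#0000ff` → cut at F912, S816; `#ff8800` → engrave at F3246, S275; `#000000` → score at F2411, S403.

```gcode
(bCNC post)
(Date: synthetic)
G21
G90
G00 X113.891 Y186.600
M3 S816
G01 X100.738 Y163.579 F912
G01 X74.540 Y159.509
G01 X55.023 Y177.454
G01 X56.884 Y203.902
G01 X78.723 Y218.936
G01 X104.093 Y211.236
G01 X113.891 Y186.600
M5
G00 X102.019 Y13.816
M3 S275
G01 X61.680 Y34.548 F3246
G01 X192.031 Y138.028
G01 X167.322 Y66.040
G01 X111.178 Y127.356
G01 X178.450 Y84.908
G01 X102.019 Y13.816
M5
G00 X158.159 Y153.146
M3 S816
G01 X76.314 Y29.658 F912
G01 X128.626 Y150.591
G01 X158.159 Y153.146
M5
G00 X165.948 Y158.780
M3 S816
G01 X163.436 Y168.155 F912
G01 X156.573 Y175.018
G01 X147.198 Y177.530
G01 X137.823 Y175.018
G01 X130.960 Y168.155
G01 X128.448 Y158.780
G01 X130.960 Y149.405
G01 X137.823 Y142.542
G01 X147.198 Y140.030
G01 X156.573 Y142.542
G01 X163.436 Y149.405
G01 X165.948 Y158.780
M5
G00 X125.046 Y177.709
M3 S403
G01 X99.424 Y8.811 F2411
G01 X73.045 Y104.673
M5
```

y_svg = 262.866 − y_m.

[1] S816→`#0000ff` (cut); closed run; points: 113.891,76.266 100.738,99.287 74.540,103.357 55.023,85.412 56.884,58.964 78.723,43.930 104.093,51.630

[2] S275→`#ff8800` (engrave); closed run; points: 102.019,249.050 61.680,228.318 192.031,124.838 167.322,196.826 111.178,135.510 178.450,177.958

[3] S816→`#0000ff` (cut); closed run; points: 158.159,109.720 76.314,233.208 128.626,112.275

[4] S816→`#0000ff` (cut); closed run; points: 165.948,104.086 163.436,94.711 156.573,87.848 147.198,85.336 137.823,87.848 130.960,94.711 128.448,104.086 130.960,113.461 137.823,120.324 147.198,122.836 156.573,120.324 163.436,113.461

[5] S403→`#000000` (score); open run; points: 125.046,85.157 99.424,254.055 73.045,158.193

<svg xmlns="http://www.w3.org/2000/svg" width="208.718mm" height="262.866mm" viewBox="0 0 208.718 262.866">
  <polygon points="113.891,76.266 100.738,99.287 74.540,103.357 55.023,85.412 56.884,58.964 78.723,43.930 104.093,51.630" fill="none" stroke="#0000ff"/>
  <polygon points="102.019,249.050 61.680,228.318 192.031,124.838 167.322,196.826 111.178,135.510 178.450,177.958" fill="none" stroke="#ff8800"/>
  <polygon points="158.159,109.720 76.314,233.208 128.626,112.275" fill="none" stroke="#0000ff"/>
  <polygon points="165.948,104.086 163.436,94.711 156.573,87.848 147.198,85.336 137.823,87.848 130.960,94.711 128.448,104.086 130.960,113.461 137.823,120.324 147.198,122.836 156.573,120.324 163.436,113.461" fill="none" stroke="#0000ff"/>
  <polyline points="125.046,85.157 99.424,254.055 73.045,158.193" fill="none" stroke="#000000"/>
</svg>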